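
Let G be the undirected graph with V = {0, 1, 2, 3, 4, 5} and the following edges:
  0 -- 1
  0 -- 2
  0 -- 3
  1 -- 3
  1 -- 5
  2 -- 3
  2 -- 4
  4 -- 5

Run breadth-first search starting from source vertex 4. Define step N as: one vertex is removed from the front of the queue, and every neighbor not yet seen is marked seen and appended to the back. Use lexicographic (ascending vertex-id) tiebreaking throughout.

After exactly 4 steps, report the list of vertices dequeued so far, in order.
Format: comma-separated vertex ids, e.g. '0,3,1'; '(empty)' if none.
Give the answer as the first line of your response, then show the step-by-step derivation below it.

4,2,5,0

step 1: dequeue 4; queue=[2,5]; order=4
step 2: dequeue 2; queue=[5,0,3]; order=4,2
step 3: dequeue 5; queue=[0,3,1]; order=4,2,5
step 4: dequeue 0; queue=[3,1]; order=4,2,5,0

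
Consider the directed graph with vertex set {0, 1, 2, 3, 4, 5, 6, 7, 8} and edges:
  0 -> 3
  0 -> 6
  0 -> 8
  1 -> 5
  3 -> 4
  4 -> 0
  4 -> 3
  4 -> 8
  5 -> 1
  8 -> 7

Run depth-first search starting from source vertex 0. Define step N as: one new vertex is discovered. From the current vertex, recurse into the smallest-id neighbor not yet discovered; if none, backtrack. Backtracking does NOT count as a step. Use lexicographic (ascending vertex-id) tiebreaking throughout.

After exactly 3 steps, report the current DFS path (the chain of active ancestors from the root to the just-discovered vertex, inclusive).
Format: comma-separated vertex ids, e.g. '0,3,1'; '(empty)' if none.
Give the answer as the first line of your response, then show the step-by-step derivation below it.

0,3,4

step 1: discover 0; path=0; order=0
step 2: discover 3; path=0>3; order=0,3
step 3: discover 4; path=0>3>4; order=0,3,4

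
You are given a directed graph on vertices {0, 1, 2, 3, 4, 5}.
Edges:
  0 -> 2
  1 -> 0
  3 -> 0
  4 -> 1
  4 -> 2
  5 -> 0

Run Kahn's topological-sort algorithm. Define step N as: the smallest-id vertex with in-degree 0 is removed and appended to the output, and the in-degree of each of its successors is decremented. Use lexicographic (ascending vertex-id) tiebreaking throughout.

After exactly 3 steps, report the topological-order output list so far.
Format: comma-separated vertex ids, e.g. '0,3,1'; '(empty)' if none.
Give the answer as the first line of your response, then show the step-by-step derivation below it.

3,4,1

step 1: output 3; order=[3]; indeg=(2,1,2,0,0,0)
step 2: output 4; order=[3,4]; indeg=(2,0,1,0,0,0)
step 3: output 1; order=[3,4,1]; indeg=(1,0,1,0,0,0)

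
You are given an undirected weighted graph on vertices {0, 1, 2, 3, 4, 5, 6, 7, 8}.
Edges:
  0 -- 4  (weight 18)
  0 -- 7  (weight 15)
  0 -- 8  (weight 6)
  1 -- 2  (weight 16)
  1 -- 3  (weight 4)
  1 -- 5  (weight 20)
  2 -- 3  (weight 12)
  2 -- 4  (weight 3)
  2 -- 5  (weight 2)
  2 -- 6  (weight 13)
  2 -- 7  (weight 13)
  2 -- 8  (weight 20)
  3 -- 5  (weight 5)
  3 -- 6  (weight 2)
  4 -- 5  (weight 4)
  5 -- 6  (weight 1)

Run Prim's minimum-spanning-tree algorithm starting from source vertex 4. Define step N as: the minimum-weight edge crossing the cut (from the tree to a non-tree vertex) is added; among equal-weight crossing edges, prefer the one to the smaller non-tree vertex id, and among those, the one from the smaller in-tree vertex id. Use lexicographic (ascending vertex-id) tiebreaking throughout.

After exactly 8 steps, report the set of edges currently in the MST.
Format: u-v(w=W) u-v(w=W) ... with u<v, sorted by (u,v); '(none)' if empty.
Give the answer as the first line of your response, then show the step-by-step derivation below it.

0-7(w=15) 0-8(w=6) 1-3(w=4) 2-4(w=3) 2-5(w=2) 2-7(w=13) 3-6(w=2) 5-6(w=1)

step 1: add edge 2-4 (w=3); MST = {2-4(w=3)}
step 2: add edge 2-5 (w=2); MST = {2-4(w=3) 2-5(w=2)}
step 3: add edge 5-6 (w=1); MST = {2-4(w=3) 2-5(w=2) 5-6(w=1)}
step 4: add edge 3-6 (w=2); MST = {2-4(w=3) 2-5(w=2) 3-6(w=2) 5-6(w=1)}
step 5: add edge 1-3 (w=4); MST = {1-3(w=4) 2-4(w=3) 2-5(w=2) 3-6(w=2) 5-6(w=1)}
step 6: add edge 2-7 (w=13); MST = {1-3(w=4) 2-4(w=3) 2-5(w=2) 2-7(w=13) 3-6(w=2) 5-6(w=1)}
step 7: add edge 0-7 (w=15); MST = {0-7(w=15) 1-3(w=4) 2-4(w=3) 2-5(w=2) 2-7(w=13) 3-6(w=2) 5-6(w=1)}
step 8: add edge 0-8 (w=6); MST = {0-7(w=15) 0-8(w=6) 1-3(w=4) 2-4(w=3) 2-5(w=2) 2-7(w=13) 3-6(w=2) 5-6(w=1)}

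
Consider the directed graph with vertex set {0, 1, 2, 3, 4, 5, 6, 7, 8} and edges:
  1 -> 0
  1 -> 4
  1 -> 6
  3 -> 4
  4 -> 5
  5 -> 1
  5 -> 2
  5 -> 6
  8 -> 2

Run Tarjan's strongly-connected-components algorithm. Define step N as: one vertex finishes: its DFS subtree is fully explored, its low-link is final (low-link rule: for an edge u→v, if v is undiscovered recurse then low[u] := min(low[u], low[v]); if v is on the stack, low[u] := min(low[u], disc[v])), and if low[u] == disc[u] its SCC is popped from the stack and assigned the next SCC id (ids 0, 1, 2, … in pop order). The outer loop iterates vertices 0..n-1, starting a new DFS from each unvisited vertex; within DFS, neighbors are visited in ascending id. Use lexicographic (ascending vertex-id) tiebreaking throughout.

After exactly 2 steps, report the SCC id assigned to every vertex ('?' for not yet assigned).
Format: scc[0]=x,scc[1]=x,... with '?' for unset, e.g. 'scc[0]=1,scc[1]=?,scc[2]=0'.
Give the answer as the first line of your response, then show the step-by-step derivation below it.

scc[0]=0,scc[1]=?,scc[2]=1,scc[3]=?,scc[4]=?,scc[5]=?,scc[6]=?,scc[7]=?,scc[8]=?

step 1: low=(low[0]=0,low[1]=?,low[2]=?,low[3]=?,low[4]=?,low[5]=?,low[6]=?,low[7]=?,low[8]=?); scc=(scc[0]=0,scc[1]=?,scc[2]=?,scc[3]=?,scc[4]=?,scc[5]=?,scc[6]=?,scc[7]=?,scc[8]=?)
step 2: low=(low[0]=0,low[1]=1,low[2]=4,low[3]=?,low[4]=2,low[5]=1,low[6]=?,low[7]=?,low[8]=?); scc=(scc[0]=0,scc[1]=?,scc[2]=1,scc[3]=?,scc[4]=?,scc[5]=?,scc[6]=?,scc[7]=?,scc[8]=?)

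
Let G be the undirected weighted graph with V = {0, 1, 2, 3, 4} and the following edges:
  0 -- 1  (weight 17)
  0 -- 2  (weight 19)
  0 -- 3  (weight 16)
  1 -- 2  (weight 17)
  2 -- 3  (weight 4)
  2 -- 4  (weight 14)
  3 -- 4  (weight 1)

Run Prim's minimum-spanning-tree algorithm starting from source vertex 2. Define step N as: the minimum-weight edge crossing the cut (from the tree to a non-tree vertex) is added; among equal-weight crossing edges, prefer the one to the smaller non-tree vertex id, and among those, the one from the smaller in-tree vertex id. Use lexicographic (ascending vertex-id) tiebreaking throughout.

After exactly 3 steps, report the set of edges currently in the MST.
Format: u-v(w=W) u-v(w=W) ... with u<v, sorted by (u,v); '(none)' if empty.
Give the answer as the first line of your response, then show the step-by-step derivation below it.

0-3(w=16) 2-3(w=4) 3-4(w=1)

step 1: add edge 2-3 (w=4); MST = {2-3(w=4)}
step 2: add edge 3-4 (w=1); MST = {2-3(w=4) 3-4(w=1)}
step 3: add edge 0-3 (w=16); MST = {0-3(w=16) 2-3(w=4) 3-4(w=1)}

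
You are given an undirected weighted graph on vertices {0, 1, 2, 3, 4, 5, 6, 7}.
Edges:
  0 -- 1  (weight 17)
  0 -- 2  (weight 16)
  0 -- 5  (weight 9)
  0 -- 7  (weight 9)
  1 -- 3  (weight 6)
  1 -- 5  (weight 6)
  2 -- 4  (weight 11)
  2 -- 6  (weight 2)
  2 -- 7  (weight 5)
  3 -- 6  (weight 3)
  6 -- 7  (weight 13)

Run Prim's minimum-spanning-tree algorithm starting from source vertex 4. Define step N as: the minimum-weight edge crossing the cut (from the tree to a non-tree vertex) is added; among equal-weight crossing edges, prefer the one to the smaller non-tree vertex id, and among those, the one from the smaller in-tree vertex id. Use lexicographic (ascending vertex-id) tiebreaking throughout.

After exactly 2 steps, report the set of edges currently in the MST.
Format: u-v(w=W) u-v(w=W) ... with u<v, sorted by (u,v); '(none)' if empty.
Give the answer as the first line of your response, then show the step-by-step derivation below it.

2-4(w=11) 2-6(w=2)

step 1: add edge 2-4 (w=11); MST = {2-4(w=11)}
step 2: add edge 2-6 (w=2); MST = {2-4(w=11) 2-6(w=2)}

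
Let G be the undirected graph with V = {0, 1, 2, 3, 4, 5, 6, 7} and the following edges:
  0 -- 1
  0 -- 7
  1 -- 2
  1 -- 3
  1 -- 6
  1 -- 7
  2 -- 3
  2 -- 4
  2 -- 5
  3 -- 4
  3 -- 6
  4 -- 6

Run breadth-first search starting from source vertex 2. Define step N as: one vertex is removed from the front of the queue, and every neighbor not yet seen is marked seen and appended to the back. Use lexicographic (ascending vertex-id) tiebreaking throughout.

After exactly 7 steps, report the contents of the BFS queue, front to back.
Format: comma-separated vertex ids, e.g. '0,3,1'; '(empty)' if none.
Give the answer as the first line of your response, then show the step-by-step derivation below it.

7

step 1: dequeue 2; queue=[1,3,4,5]; order=2
step 2: dequeue 1; queue=[3,4,5,0,6,7]; order=2,1
step 3: dequeue 3; queue=[4,5,0,6,7]; order=2,1,3
step 4: dequeue 4; queue=[5,0,6,7]; order=2,1,3,4
step 5: dequeue 5; queue=[0,6,7]; order=2,1,3,4,5
step 6: dequeue 0; queue=[6,7]; order=2,1,3,4,5,0
step 7: dequeue 6; queue=[7]; order=2,1,3,4,5,0,6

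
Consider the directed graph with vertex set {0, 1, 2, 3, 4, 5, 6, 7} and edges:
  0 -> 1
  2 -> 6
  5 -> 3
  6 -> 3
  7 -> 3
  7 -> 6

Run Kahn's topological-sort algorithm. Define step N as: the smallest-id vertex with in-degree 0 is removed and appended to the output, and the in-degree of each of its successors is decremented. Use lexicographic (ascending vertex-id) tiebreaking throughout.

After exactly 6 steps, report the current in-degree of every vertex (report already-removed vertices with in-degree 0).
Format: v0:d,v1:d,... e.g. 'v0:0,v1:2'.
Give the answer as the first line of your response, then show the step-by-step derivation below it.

v0:0,v1:0,v2:0,v3:1,v4:0,v5:0,v6:0,v7:0

step 1: output 0; order=[0]; indeg=(0,0,0,3,0,0,2,0)
step 2: output 1; order=[0,1]; indeg=(0,0,0,3,0,0,2,0)
step 3: output 2; order=[0,1,2]; indeg=(0,0,0,3,0,0,1,0)
step 4: output 4; order=[0,1,2,4]; indeg=(0,0,0,3,0,0,1,0)
step 5: output 5; order=[0,1,2,4,5]; indeg=(0,0,0,2,0,0,1,0)
step 6: output 7; order=[0,1,2,4,5,7]; indeg=(0,0,0,1,0,0,0,0)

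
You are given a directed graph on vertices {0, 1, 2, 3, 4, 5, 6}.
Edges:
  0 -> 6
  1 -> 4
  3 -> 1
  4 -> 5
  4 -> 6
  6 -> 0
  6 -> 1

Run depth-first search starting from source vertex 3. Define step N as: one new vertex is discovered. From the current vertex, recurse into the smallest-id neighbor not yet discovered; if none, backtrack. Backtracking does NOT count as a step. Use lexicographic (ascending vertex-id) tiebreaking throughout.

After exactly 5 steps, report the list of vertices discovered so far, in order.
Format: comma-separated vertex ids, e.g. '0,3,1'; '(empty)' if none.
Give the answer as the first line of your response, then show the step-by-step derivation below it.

3,1,4,5,6

step 1: discover 3; path=3; order=3
step 2: discover 1; path=3>1; order=3,1
step 3: discover 4; path=3>1>4; order=3,1,4
step 4: discover 5; path=3>1>4>5; order=3,1,4,5
step 5: discover 6; path=3>1>4>6; order=3,1,4,5,6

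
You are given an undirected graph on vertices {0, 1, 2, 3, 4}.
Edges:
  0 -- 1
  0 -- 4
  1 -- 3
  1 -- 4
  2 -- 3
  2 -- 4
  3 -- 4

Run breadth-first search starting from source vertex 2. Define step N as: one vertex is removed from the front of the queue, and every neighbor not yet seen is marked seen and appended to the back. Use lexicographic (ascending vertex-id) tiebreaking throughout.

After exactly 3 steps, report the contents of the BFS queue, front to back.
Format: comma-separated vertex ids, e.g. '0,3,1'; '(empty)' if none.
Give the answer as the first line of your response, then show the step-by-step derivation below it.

1,0

step 1: dequeue 2; queue=[3,4]; order=2
step 2: dequeue 3; queue=[4,1]; order=2,3
step 3: dequeue 4; queue=[1,0]; order=2,3,4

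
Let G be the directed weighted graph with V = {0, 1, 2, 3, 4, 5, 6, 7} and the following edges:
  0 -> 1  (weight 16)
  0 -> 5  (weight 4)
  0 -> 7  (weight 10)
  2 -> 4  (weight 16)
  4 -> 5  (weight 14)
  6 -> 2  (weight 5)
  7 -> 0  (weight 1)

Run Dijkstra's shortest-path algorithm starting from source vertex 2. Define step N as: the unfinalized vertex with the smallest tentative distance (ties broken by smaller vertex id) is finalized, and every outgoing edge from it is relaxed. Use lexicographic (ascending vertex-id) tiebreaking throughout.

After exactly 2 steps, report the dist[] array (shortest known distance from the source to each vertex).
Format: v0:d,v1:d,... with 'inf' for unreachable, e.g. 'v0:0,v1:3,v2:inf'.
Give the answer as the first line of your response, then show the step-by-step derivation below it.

v0:inf,v1:inf,v2:0,v3:inf,v4:16,v5:30,v6:inf,v7:inf

step 1: dist = v0:inf,v1:inf,v2:0,v3:inf,v4:16,v5:inf,v6:inf,v7:inf
step 2: dist = v0:inf,v1:inf,v2:0,v3:inf,v4:16,v5:30,v6:inf,v7:inf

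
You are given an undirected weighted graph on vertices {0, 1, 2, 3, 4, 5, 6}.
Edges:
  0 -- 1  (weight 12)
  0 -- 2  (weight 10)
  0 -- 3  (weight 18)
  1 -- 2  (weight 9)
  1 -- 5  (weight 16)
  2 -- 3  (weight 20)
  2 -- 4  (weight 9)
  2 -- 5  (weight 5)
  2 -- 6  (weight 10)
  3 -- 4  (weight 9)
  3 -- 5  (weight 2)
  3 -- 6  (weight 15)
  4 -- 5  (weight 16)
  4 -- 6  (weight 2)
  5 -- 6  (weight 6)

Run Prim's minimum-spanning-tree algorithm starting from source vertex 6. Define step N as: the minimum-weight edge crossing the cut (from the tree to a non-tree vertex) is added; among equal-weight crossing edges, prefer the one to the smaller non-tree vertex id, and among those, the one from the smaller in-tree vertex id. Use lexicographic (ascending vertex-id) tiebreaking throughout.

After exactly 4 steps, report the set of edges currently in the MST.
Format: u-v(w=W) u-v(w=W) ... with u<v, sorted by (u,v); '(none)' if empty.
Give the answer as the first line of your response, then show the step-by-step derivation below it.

2-5(w=5) 3-5(w=2) 4-6(w=2) 5-6(w=6)

step 1: add edge 4-6 (w=2); MST = {4-6(w=2)}
step 2: add edge 5-6 (w=6); MST = {4-6(w=2) 5-6(w=6)}
step 3: add edge 3-5 (w=2); MST = {3-5(w=2) 4-6(w=2) 5-6(w=6)}
step 4: add edge 2-5 (w=5); MST = {2-5(w=5) 3-5(w=2) 4-6(w=2) 5-6(w=6)}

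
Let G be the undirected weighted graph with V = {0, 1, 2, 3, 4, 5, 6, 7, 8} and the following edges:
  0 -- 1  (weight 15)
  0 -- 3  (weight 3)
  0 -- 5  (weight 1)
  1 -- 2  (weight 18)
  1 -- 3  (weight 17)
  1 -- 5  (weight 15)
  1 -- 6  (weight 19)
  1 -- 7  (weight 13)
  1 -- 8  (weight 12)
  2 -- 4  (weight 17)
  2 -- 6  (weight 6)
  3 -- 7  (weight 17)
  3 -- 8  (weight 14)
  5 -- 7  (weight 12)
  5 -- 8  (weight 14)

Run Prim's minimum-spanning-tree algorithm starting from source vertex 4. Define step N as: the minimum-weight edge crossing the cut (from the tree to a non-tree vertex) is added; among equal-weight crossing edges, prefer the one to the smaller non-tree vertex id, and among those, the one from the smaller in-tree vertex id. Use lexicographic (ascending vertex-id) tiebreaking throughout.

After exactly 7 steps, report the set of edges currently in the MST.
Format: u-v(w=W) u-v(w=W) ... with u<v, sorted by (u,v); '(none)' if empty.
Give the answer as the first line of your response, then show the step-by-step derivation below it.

0-5(w=1) 1-2(w=18) 1-7(w=13) 1-8(w=12) 2-4(w=17) 2-6(w=6) 5-7(w=12)

step 1: add edge 2-4 (w=17); MST = {2-4(w=17)}
step 2: add edge 2-6 (w=6); MST = {2-4(w=17) 2-6(w=6)}
step 3: add edge 1-2 (w=18); MST = {1-2(w=18) 2-4(w=17) 2-6(w=6)}
step 4: add edge 1-8 (w=12); MST = {1-2(w=18) 1-8(w=12) 2-4(w=17) 2-6(w=6)}
step 5: add edge 1-7 (w=13); MST = {1-2(w=18) 1-7(w=13) 1-8(w=12) 2-4(w=17) 2-6(w=6)}
step 6: add edge 5-7 (w=12); MST = {1-2(w=18) 1-7(w=13) 1-8(w=12) 2-4(w=17) 2-6(w=6) 5-7(w=12)}
step 7: add edge 0-5 (w=1); MST = {0-5(w=1) 1-2(w=18) 1-7(w=13) 1-8(w=12) 2-4(w=17) 2-6(w=6) 5-7(w=12)}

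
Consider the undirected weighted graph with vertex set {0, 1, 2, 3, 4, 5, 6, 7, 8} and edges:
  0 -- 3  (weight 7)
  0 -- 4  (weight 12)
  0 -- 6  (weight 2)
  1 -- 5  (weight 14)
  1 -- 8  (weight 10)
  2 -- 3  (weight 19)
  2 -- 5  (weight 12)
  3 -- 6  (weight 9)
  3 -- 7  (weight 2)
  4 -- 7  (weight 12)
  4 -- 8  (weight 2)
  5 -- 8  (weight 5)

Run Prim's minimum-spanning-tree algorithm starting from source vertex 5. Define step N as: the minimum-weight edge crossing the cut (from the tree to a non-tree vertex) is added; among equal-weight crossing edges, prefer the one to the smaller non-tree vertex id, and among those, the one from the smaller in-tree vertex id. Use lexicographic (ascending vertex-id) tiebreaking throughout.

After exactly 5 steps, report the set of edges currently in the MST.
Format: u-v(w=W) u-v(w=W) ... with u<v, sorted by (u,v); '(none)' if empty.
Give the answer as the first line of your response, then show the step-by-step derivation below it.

0-4(w=12) 0-6(w=2) 1-8(w=10) 4-8(w=2) 5-8(w=5)

step 1: add edge 5-8 (w=5); MST = {5-8(w=5)}
step 2: add edge 4-8 (w=2); MST = {4-8(w=2) 5-8(w=5)}
step 3: add edge 1-8 (w=10); MST = {1-8(w=10) 4-8(w=2) 5-8(w=5)}
step 4: add edge 0-4 (w=12); MST = {0-4(w=12) 1-8(w=10) 4-8(w=2) 5-8(w=5)}
step 5: add edge 0-6 (w=2); MST = {0-4(w=12) 0-6(w=2) 1-8(w=10) 4-8(w=2) 5-8(w=5)}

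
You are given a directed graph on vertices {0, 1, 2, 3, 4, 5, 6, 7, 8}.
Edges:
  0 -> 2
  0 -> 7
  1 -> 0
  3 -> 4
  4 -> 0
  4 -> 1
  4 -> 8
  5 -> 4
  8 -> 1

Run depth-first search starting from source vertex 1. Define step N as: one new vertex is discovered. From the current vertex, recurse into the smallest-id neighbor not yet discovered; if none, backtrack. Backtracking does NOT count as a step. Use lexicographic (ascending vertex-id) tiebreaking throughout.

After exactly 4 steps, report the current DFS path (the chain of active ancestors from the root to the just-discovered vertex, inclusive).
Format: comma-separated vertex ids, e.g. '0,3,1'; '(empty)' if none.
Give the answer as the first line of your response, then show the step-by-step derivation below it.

1,0,7

step 1: discover 1; path=1; order=1
step 2: discover 0; path=1>0; order=1,0
step 3: discover 2; path=1>0>2; order=1,0,2
step 4: discover 7; path=1>0>7; order=1,0,2,7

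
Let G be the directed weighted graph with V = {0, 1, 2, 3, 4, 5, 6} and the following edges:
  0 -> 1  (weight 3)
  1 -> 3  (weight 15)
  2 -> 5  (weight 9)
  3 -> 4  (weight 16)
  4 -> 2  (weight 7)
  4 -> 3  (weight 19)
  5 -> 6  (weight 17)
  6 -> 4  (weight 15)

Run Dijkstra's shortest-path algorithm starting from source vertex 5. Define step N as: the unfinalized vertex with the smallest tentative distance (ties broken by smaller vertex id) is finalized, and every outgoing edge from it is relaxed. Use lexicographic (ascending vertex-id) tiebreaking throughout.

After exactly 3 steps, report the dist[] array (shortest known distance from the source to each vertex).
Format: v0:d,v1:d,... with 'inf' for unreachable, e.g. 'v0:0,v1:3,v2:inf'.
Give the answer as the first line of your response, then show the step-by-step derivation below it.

v0:inf,v1:inf,v2:39,v3:51,v4:32,v5:0,v6:17

step 1: dist = v0:inf,v1:inf,v2:inf,v3:inf,v4:inf,v5:0,v6:17
step 2: dist = v0:inf,v1:inf,v2:inf,v3:inf,v4:32,v5:0,v6:17
step 3: dist = v0:inf,v1:inf,v2:39,v3:51,v4:32,v5:0,v6:17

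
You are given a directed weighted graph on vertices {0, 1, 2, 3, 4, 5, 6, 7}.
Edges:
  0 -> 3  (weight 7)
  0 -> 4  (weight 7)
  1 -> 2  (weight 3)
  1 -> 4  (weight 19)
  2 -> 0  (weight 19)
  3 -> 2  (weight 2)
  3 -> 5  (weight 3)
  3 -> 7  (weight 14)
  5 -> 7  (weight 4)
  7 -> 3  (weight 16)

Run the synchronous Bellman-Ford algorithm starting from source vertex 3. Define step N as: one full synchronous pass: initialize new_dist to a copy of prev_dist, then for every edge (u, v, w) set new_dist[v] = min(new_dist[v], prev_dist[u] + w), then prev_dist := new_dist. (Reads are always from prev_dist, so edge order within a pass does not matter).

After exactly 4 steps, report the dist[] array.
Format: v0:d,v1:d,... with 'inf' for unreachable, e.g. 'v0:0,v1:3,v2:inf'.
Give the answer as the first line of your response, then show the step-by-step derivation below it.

v0:21,v1:inf,v2:2,v3:0,v4:28,v5:3,v6:inf,v7:7

step 1: dist = v0:inf,v1:inf,v2:2,v3:0,v4:inf,v5:3,v6:inf,v7:14
step 2: dist = v0:21,v1:inf,v2:2,v3:0,v4:inf,v5:3,v6:inf,v7:7
step 3: dist = v0:21,v1:inf,v2:2,v3:0,v4:28,v5:3,v6:inf,v7:7
step 4: dist = v0:21,v1:inf,v2:2,v3:0,v4:28,v5:3,v6:inf,v7:7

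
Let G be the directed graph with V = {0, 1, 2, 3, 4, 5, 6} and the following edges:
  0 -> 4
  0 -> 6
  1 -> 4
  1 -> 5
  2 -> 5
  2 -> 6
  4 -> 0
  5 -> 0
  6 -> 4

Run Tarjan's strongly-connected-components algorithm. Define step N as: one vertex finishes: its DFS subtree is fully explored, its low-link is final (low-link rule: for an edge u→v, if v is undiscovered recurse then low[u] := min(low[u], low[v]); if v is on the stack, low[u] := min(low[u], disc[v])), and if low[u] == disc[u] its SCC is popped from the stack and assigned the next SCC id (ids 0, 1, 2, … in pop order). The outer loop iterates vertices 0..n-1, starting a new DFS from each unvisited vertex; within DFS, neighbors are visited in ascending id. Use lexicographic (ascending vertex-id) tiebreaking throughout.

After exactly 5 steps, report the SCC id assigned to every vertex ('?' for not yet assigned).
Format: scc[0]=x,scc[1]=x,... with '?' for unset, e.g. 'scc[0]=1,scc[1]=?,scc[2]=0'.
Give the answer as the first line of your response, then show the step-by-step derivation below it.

scc[0]=0,scc[1]=2,scc[2]=?,scc[3]=?,scc[4]=0,scc[5]=1,scc[6]=0

step 1: low=(low[0]=0,low[1]=?,low[2]=?,low[3]=?,low[4]=0,low[5]=?,low[6]=?); scc=(scc[0]=?,scc[1]=?,scc[2]=?,scc[3]=?,scc[4]=?,scc[5]=?,scc[6]=?)
step 2: low=(low[0]=0,low[1]=?,low[2]=?,low[3]=?,low[4]=0,low[5]=?,low[6]=1); scc=(scc[0]=?,scc[1]=?,scc[2]=?,scc[3]=?,scc[4]=?,scc[5]=?,scc[6]=?)
step 3: low=(low[0]=0,low[1]=?,low[2]=?,low[3]=?,low[4]=0,low[5]=?,low[6]=1); scc=(scc[0]=0,scc[1]=?,scc[2]=?,scc[3]=?,scc[4]=0,scc[5]=?,scc[6]=0)
step 4: low=(low[0]=0,low[1]=3,low[2]=?,low[3]=?,low[4]=0,low[5]=4,low[6]=1); scc=(scc[0]=0,scc[1]=?,scc[2]=?,scc[3]=?,scc[4]=0,scc[5]=1,scc[6]=0)
step 5: low=(low[0]=0,low[1]=3,low[2]=?,low[3]=?,low[4]=0,low[5]=4,low[6]=1); scc=(scc[0]=0,scc[1]=2,scc[2]=?,scc[3]=?,scc[4]=0,scc[5]=1,scc[6]=0)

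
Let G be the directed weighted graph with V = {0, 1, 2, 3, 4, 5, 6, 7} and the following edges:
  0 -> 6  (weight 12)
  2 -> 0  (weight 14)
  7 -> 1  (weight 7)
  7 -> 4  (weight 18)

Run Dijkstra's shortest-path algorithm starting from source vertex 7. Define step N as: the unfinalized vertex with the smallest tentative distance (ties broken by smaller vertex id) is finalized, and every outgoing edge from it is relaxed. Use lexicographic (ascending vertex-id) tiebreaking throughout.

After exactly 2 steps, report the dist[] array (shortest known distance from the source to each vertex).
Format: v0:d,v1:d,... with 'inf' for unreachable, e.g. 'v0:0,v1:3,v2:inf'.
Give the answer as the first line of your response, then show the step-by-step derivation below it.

v0:inf,v1:7,v2:inf,v3:inf,v4:18,v5:inf,v6:inf,v7:0

step 1: dist = v0:inf,v1:7,v2:inf,v3:inf,v4:18,v5:inf,v6:inf,v7:0
step 2: dist = v0:inf,v1:7,v2:inf,v3:inf,v4:18,v5:inf,v6:inf,v7:0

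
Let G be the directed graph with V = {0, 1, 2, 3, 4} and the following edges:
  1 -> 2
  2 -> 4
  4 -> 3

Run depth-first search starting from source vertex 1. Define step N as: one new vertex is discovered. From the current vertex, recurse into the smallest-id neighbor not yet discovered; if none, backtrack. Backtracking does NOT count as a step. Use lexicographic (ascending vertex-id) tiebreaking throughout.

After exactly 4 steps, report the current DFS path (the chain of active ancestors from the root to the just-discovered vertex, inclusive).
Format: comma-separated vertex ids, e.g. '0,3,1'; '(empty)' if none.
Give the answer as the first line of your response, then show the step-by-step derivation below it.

1,2,4,3

step 1: discover 1; path=1; order=1
step 2: discover 2; path=1>2; order=1,2
step 3: discover 4; path=1>2>4; order=1,2,4
step 4: discover 3; path=1>2>4>3; order=1,2,4,3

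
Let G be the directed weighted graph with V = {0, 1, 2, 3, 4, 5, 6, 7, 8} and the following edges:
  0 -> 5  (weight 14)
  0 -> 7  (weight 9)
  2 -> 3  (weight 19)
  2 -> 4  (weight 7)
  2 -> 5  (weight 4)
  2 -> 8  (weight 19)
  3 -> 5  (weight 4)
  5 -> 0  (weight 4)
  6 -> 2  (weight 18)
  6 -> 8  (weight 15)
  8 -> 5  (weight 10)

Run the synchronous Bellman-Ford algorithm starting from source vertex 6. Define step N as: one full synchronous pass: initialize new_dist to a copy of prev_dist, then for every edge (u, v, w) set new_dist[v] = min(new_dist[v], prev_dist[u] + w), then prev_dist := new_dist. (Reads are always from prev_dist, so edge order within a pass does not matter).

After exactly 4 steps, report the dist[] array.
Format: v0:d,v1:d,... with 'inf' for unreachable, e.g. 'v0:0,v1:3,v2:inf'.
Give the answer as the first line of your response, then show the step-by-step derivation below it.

v0:26,v1:inf,v2:18,v3:37,v4:25,v5:22,v6:0,v7:35,v8:15

step 1: dist = v0:inf,v1:inf,v2:18,v3:inf,v4:inf,v5:inf,v6:0,v7:inf,v8:15
step 2: dist = v0:inf,v1:inf,v2:18,v3:37,v4:25,v5:22,v6:0,v7:inf,v8:15
step 3: dist = v0:26,v1:inf,v2:18,v3:37,v4:25,v5:22,v6:0,v7:inf,v8:15
step 4: dist = v0:26,v1:inf,v2:18,v3:37,v4:25,v5:22,v6:0,v7:35,v8:15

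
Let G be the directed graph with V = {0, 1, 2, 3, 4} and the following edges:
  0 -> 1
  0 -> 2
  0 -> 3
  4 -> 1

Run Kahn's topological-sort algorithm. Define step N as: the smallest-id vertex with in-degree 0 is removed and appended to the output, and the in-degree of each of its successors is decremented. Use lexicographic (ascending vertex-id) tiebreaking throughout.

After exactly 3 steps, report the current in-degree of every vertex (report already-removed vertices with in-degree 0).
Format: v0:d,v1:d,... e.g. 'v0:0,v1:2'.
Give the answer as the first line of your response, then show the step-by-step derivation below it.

v0:0,v1:1,v2:0,v3:0,v4:0

step 1: output 0; order=[0]; indeg=(0,1,0,0,0)
step 2: output 2; order=[0,2]; indeg=(0,1,0,0,0)
step 3: output 3; order=[0,2,3]; indeg=(0,1,0,0,0)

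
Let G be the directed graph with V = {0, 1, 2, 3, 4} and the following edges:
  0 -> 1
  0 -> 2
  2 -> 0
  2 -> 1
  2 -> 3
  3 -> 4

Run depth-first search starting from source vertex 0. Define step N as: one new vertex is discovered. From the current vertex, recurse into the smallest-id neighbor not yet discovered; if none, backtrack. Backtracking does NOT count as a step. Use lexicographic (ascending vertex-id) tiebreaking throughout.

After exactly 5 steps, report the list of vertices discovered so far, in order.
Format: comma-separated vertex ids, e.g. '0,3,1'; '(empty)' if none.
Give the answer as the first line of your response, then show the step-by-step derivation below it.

0,1,2,3,4

step 1: discover 0; path=0; order=0
step 2: discover 1; path=0>1; order=0,1
step 3: discover 2; path=0>2; order=0,1,2
step 4: discover 3; path=0>2>3; order=0,1,2,3
step 5: discover 4; path=0>2>3>4; order=0,1,2,3,4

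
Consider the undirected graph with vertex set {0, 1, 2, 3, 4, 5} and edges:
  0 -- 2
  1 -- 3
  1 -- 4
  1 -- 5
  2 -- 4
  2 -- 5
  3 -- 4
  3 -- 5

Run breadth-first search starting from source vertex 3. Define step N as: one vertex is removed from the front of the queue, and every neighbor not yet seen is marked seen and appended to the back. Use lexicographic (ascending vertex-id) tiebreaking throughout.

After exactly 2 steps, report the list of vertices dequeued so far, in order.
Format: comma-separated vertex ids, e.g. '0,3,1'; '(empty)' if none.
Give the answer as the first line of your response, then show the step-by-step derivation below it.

3,1

step 1: dequeue 3; queue=[1,4,5]; order=3
step 2: dequeue 1; queue=[4,5]; order=3,1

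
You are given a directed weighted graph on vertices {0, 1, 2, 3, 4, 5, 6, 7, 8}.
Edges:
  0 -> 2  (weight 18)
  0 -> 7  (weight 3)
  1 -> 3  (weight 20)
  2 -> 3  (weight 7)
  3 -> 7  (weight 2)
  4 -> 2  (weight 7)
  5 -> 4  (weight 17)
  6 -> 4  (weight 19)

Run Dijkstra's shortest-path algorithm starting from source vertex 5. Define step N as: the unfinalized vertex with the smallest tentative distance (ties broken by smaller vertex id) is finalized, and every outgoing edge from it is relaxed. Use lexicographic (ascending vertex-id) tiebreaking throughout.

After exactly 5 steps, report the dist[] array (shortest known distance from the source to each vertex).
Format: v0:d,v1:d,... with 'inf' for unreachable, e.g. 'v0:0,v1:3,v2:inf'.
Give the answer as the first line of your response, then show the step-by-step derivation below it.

v0:inf,v1:inf,v2:24,v3:31,v4:17,v5:0,v6:inf,v7:33,v8:inf

step 1: dist = v0:inf,v1:inf,v2:inf,v3:inf,v4:17,v5:0,v6:inf,v7:inf,v8:inf
step 2: dist = v0:inf,v1:inf,v2:24,v3:inf,v4:17,v5:0,v6:inf,v7:inf,v8:inf
step 3: dist = v0:inf,v1:inf,v2:24,v3:31,v4:17,v5:0,v6:inf,v7:inf,v8:inf
step 4: dist = v0:inf,v1:inf,v2:24,v3:31,v4:17,v5:0,v6:inf,v7:33,v8:inf
step 5: dist = v0:inf,v1:inf,v2:24,v3:31,v4:17,v5:0,v6:inf,v7:33,v8:inf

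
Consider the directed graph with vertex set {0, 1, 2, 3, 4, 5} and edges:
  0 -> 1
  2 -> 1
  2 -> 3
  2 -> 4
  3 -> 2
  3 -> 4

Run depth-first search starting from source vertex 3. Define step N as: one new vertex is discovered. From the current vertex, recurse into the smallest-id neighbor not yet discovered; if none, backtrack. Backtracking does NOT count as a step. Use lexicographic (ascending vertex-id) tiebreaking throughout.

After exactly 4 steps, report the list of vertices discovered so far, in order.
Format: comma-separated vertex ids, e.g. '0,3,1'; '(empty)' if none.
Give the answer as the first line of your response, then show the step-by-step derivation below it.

3,2,1,4

step 1: discover 3; path=3; order=3
step 2: discover 2; path=3>2; order=3,2
step 3: discover 1; path=3>2>1; order=3,2,1
step 4: discover 4; path=3>2>4; order=3,2,1,4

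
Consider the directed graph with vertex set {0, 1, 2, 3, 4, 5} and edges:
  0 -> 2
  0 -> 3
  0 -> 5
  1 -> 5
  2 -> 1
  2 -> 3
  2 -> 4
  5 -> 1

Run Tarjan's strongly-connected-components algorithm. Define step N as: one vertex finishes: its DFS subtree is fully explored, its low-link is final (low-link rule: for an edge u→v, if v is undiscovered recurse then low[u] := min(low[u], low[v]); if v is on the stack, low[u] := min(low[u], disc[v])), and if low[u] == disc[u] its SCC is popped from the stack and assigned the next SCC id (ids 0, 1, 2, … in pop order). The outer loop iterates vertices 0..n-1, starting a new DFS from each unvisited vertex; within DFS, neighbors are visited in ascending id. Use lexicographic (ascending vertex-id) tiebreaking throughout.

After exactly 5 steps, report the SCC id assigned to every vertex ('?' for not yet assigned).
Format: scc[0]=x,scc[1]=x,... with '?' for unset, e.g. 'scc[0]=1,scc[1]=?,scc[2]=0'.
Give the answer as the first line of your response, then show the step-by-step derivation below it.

scc[0]=?,scc[1]=0,scc[2]=3,scc[3]=1,scc[4]=2,scc[5]=0

step 1: low=(low[0]=0,low[1]=2,low[2]=1,low[3]=?,low[4]=?,low[5]=2); scc=(scc[0]=?,scc[1]=?,scc[2]=?,scc[3]=?,scc[4]=?,scc[5]=?)
step 2: low=(low[0]=0,low[1]=2,low[2]=1,low[3]=?,low[4]=?,low[5]=2); scc=(scc[0]=?,scc[1]=0,scc[2]=?,scc[3]=?,scc[4]=?,scc[5]=0)
step 3: low=(low[0]=0,low[1]=2,low[2]=1,low[3]=4,low[4]=?,low[5]=2); scc=(scc[0]=?,scc[1]=0,scc[2]=?,scc[3]=1,scc[4]=?,scc[5]=0)
step 4: low=(low[0]=0,low[1]=2,low[2]=1,low[3]=4,low[4]=5,low[5]=2); scc=(scc[0]=?,scc[1]=0,scc[2]=?,scc[3]=1,scc[4]=2,scc[5]=0)
step 5: low=(low[0]=0,low[1]=2,low[2]=1,low[3]=4,low[4]=5,low[5]=2); scc=(scc[0]=?,scc[1]=0,scc[2]=3,scc[3]=1,scc[4]=2,scc[5]=0)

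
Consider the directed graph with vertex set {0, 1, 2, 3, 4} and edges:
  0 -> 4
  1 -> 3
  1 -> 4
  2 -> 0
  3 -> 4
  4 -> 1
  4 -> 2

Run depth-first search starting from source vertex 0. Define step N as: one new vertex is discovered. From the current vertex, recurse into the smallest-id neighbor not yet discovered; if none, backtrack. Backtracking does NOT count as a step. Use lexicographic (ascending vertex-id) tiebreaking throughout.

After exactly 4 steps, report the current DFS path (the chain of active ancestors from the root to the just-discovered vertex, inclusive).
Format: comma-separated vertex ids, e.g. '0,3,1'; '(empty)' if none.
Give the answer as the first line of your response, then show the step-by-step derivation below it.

0,4,1,3

step 1: discover 0; path=0; order=0
step 2: discover 4; path=0>4; order=0,4
step 3: discover 1; path=0>4>1; order=0,4,1
step 4: discover 3; path=0>4>1>3; order=0,4,1,3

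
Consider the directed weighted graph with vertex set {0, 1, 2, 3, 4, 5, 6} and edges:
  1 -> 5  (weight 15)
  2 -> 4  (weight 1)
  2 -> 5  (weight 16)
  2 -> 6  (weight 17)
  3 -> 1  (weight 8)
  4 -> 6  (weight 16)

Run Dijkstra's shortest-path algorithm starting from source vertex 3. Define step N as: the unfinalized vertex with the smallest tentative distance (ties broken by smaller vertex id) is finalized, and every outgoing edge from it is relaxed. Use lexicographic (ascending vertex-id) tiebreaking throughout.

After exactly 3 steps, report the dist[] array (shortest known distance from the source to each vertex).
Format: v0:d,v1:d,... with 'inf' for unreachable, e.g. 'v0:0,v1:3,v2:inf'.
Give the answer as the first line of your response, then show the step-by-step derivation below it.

v0:inf,v1:8,v2:inf,v3:0,v4:inf,v5:23,v6:inf

step 1: dist = v0:inf,v1:8,v2:inf,v3:0,v4:inf,v5:inf,v6:inf
step 2: dist = v0:inf,v1:8,v2:inf,v3:0,v4:inf,v5:23,v6:inf
step 3: dist = v0:inf,v1:8,v2:inf,v3:0,v4:inf,v5:23,v6:inf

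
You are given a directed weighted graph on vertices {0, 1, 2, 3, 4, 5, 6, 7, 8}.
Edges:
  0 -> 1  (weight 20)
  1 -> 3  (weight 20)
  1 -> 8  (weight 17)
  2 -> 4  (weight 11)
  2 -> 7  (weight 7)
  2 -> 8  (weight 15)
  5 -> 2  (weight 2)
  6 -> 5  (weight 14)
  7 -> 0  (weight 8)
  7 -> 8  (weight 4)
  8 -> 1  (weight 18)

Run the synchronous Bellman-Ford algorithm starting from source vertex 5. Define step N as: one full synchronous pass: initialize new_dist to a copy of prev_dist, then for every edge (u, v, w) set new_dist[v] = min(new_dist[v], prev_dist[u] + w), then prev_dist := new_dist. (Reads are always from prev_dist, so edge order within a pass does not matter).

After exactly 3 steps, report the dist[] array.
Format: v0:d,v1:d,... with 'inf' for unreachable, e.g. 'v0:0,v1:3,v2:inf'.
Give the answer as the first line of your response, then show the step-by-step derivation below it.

v0:17,v1:35,v2:2,v3:inf,v4:13,v5:0,v6:inf,v7:9,v8:13

step 1: dist = v0:inf,v1:inf,v2:2,v3:inf,v4:inf,v5:0,v6:inf,v7:inf,v8:inf
step 2: dist = v0:inf,v1:inf,v2:2,v3:inf,v4:13,v5:0,v6:inf,v7:9,v8:17
step 3: dist = v0:17,v1:35,v2:2,v3:inf,v4:13,v5:0,v6:inf,v7:9,v8:13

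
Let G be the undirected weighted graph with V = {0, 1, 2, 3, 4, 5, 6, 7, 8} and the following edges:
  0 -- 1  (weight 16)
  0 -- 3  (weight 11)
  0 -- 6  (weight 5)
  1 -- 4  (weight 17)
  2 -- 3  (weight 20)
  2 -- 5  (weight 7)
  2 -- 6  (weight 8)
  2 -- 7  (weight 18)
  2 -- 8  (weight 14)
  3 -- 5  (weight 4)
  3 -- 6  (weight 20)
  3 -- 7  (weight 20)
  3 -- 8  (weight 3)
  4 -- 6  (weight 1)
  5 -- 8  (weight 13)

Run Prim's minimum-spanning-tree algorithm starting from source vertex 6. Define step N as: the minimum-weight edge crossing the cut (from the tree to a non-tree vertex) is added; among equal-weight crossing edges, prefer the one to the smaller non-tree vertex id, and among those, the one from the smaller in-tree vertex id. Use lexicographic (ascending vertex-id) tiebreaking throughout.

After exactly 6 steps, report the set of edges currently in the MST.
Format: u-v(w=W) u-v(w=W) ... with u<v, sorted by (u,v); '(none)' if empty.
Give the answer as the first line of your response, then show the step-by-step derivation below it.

0-6(w=5) 2-5(w=7) 2-6(w=8) 3-5(w=4) 3-8(w=3) 4-6(w=1)

step 1: add edge 4-6 (w=1); MST = {4-6(w=1)}
step 2: add edge 0-6 (w=5); MST = {0-6(w=5) 4-6(w=1)}
step 3: add edge 2-6 (w=8); MST = {0-6(w=5) 2-6(w=8) 4-6(w=1)}
step 4: add edge 2-5 (w=7); MST = {0-6(w=5) 2-5(w=7) 2-6(w=8) 4-6(w=1)}
step 5: add edge 3-5 (w=4); MST = {0-6(w=5) 2-5(w=7) 2-6(w=8) 3-5(w=4) 4-6(w=1)}
step 6: add edge 3-8 (w=3); MST = {0-6(w=5) 2-5(w=7) 2-6(w=8) 3-5(w=4) 3-8(w=3) 4-6(w=1)}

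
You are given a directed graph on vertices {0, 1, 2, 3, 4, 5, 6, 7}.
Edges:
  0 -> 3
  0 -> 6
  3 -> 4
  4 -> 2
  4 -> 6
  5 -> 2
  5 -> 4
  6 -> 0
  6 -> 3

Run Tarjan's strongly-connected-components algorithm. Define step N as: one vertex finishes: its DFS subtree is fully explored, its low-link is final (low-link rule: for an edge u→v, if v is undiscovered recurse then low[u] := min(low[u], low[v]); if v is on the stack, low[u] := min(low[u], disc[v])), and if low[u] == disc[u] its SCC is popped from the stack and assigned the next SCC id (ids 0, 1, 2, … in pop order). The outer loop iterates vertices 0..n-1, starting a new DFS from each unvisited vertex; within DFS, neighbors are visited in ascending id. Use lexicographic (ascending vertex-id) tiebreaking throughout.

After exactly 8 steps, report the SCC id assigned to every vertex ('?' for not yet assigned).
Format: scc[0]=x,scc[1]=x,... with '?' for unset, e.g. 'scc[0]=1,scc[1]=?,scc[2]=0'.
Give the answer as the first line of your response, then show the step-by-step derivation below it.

scc[0]=1,scc[1]=2,scc[2]=0,scc[3]=1,scc[4]=1,scc[5]=3,scc[6]=1,scc[7]=4

step 1: low=(low[0]=0,low[1]=?,low[2]=3,low[3]=1,low[4]=2,low[5]=?,low[6]=?,low[7]=?); scc=(scc[0]=?,scc[1]=?,scc[2]=0,scc[3]=?,scc[4]=?,scc[5]=?,scc[6]=?,scc[7]=?)
step 2: low=(low[0]=0,low[1]=?,low[2]=3,low[3]=1,low[4]=2,low[5]=?,low[6]=0,low[7]=?); scc=(scc[0]=?,scc[1]=?,scc[2]=0,scc[3]=?,scc[4]=?,scc[5]=?,scc[6]=?,scc[7]=?)
step 3: low=(low[0]=0,low[1]=?,low[2]=3,low[3]=1,low[4]=0,low[5]=?,low[6]=0,low[7]=?); scc=(scc[0]=?,scc[1]=?,scc[2]=0,scc[3]=?,scc[4]=?,scc[5]=?,scc[6]=?,scc[7]=?)
step 4: low=(low[0]=0,low[1]=?,low[2]=3,low[3]=0,low[4]=0,low[5]=?,low[6]=0,low[7]=?); scc=(scc[0]=?,scc[1]=?,scc[2]=0,scc[3]=?,scc[4]=?,scc[5]=?,scc[6]=?,scc[7]=?)
step 5: low=(low[0]=0,low[1]=?,low[2]=3,low[3]=0,low[4]=0,low[5]=?,low[6]=0,low[7]=?); scc=(scc[0]=1,scc[1]=?,scc[2]=0,scc[3]=1,scc[4]=1,scc[5]=?,scc[6]=1,scc[7]=?)
step 6: low=(low[0]=0,low[1]=5,low[2]=3,low[3]=0,low[4]=0,low[5]=?,low[6]=0,low[7]=?); scc=(scc[0]=1,scc[1]=2,scc[2]=0,scc[3]=1,scc[4]=1,scc[5]=?,scc[6]=1,scc[7]=?)
step 7: low=(low[0]=0,low[1]=5,low[2]=3,low[3]=0,low[4]=0,low[5]=6,low[6]=0,low[7]=?); scc=(scc[0]=1,scc[1]=2,scc[2]=0,scc[3]=1,scc[4]=1,scc[5]=3,scc[6]=1,scc[7]=?)
step 8: low=(low[0]=0,low[1]=5,low[2]=3,low[3]=0,low[4]=0,low[5]=6,low[6]=0,low[7]=7); scc=(scc[0]=1,scc[1]=2,scc[2]=0,scc[3]=1,scc[4]=1,scc[5]=3,scc[6]=1,scc[7]=4)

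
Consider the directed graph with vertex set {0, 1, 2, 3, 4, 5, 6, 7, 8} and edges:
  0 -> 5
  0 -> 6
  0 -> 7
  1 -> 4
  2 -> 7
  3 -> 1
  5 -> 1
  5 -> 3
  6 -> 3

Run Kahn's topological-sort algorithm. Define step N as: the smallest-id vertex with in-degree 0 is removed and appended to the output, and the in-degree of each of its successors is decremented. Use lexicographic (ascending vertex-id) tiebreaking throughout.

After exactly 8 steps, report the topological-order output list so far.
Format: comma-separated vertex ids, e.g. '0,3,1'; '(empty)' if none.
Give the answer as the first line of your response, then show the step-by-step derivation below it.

0,2,5,6,3,1,4,7

step 1: output 0; order=[0]; indeg=(0,2,0,2,1,0,0,1,0)
step 2: output 2; order=[0,2]; indeg=(0,2,0,2,1,0,0,0,0)
step 3: output 5; order=[0,2,5]; indeg=(0,1,0,1,1,0,0,0,0)
step 4: output 6; order=[0,2,5,6]; indeg=(0,1,0,0,1,0,0,0,0)
step 5: output 3; order=[0,2,5,6,3]; indeg=(0,0,0,0,1,0,0,0,0)
step 6: output 1; order=[0,2,5,6,3,1]; indeg=(0,0,0,0,0,0,0,0,0)
step 7: output 4; order=[0,2,5,6,3,1,4]; indeg=(0,0,0,0,0,0,0,0,0)
step 8: output 7; order=[0,2,5,6,3,1,4,7]; indeg=(0,0,0,0,0,0,0,0,0)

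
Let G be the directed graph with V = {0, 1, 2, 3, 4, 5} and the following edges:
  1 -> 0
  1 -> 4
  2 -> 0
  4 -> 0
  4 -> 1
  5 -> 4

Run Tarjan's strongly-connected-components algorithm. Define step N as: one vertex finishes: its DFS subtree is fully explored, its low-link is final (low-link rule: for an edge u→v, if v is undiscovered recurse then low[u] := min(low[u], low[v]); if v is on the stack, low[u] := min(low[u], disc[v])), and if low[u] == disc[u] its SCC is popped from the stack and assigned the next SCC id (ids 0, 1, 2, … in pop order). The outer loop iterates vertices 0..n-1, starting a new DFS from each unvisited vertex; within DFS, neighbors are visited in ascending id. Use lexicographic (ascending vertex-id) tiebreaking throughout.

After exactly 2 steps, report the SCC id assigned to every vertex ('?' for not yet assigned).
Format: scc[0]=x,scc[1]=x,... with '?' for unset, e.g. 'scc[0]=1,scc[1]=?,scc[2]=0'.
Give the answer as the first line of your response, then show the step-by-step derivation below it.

scc[0]=0,scc[1]=?,scc[2]=?,scc[3]=?,scc[4]=?,scc[5]=?

step 1: low=(low[0]=0,low[1]=?,low[2]=?,low[3]=?,low[4]=?,low[5]=?); scc=(scc[0]=0,scc[1]=?,scc[2]=?,scc[3]=?,scc[4]=?,scc[5]=?)
step 2: low=(low[0]=0,low[1]=1,low[2]=?,low[3]=?,low[4]=1,low[5]=?); scc=(scc[0]=0,scc[1]=?,scc[2]=?,scc[3]=?,scc[4]=?,scc[5]=?)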